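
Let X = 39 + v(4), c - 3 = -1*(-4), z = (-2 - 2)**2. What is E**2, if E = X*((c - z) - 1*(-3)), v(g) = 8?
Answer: 79524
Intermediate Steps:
z = 16 (z = (-4)**2 = 16)
c = 7 (c = 3 - 1*(-4) = 3 + 4 = 7)
X = 47 (X = 39 + 8 = 47)
E = -282 (E = 47*((7 - 1*16) - 1*(-3)) = 47*((7 - 16) + 3) = 47*(-9 + 3) = 47*(-6) = -282)
E**2 = (-282)**2 = 79524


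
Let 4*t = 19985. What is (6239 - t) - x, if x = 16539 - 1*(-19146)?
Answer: -137769/4 ≈ -34442.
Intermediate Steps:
t = 19985/4 (t = (¼)*19985 = 19985/4 ≈ 4996.3)
x = 35685 (x = 16539 + 19146 = 35685)
(6239 - t) - x = (6239 - 1*19985/4) - 1*35685 = (6239 - 19985/4) - 35685 = 4971/4 - 35685 = -137769/4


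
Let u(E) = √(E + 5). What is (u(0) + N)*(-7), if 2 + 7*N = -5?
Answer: 7 - 7*√5 ≈ -8.6525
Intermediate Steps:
N = -1 (N = -2/7 + (⅐)*(-5) = -2/7 - 5/7 = -1)
u(E) = √(5 + E)
(u(0) + N)*(-7) = (√(5 + 0) - 1)*(-7) = (√5 - 1)*(-7) = (-1 + √5)*(-7) = 7 - 7*√5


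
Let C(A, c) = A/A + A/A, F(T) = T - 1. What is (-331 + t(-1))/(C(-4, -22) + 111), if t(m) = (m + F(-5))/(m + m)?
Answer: -655/226 ≈ -2.8982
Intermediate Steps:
F(T) = -1 + T
C(A, c) = 2 (C(A, c) = 1 + 1 = 2)
t(m) = (-6 + m)/(2*m) (t(m) = (m + (-1 - 5))/(m + m) = (m - 6)/((2*m)) = (-6 + m)*(1/(2*m)) = (-6 + m)/(2*m))
(-331 + t(-1))/(C(-4, -22) + 111) = (-331 + (½)*(-6 - 1)/(-1))/(2 + 111) = (-331 + (½)*(-1)*(-7))/113 = (-331 + 7/2)*(1/113) = -655/2*1/113 = -655/226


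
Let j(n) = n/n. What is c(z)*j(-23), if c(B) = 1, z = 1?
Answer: 1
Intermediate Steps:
j(n) = 1
c(z)*j(-23) = 1*1 = 1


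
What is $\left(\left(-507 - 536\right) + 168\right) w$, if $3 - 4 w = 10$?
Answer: $\frac{6125}{4} \approx 1531.3$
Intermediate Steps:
$w = - \frac{7}{4}$ ($w = \frac{3}{4} - \frac{5}{2} = - \frac{7}{4} \approx -1.75$)
$\left(\left(-507 - 536\right) + 168\right) w = \left(\left(-507 - 536\right) + 168\right) \left(- \frac{7}{4}\right) = \left(-1043 + 168\right) \left(- \frac{7}{4}\right) = \left(-875\right) \left(- \frac{7}{4}\right) = \frac{6125}{4}$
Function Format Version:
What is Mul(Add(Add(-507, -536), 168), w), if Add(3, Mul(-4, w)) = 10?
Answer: Rational(6125, 4) ≈ 1531.3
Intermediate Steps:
w = Rational(-7, 4) (w = Add(Rational(3, 4), Mul(Rational(-1, 4), 10)) = Add(Rational(3, 4), Rational(-5, 2)) = Rational(-7, 4) ≈ -1.7500)
Mul(Add(Add(-507, -536), 168), w) = Mul(Add(Add(-507, -536), 168), Rational(-7, 4)) = Mul(Add(-1043, 168), Rational(-7, 4)) = Mul(-875, Rational(-7, 4)) = Rational(6125, 4)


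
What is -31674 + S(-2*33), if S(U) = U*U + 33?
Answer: -27285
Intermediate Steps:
S(U) = 33 + U² (S(U) = U² + 33 = 33 + U²)
-31674 + S(-2*33) = -31674 + (33 + (-2*33)²) = -31674 + (33 + (-66)²) = -31674 + (33 + 4356) = -31674 + 4389 = -27285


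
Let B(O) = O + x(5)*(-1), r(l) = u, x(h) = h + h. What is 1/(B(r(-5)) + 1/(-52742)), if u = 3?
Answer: -52742/369195 ≈ -0.14286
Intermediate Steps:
x(h) = 2*h
r(l) = 3
B(O) = -10 + O (B(O) = O + (2*5)*(-1) = O + 10*(-1) = O - 10 = -10 + O)
1/(B(r(-5)) + 1/(-52742)) = 1/((-10 + 3) + 1/(-52742)) = 1/(-7 - 1/52742) = 1/(-369195/52742) = -52742/369195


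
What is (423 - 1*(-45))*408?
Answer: 190944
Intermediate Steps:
(423 - 1*(-45))*408 = (423 + 45)*408 = 468*408 = 190944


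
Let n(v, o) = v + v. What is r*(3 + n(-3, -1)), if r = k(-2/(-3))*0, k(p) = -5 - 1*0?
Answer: 0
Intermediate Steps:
k(p) = -5 (k(p) = -5 + 0 = -5)
n(v, o) = 2*v
r = 0 (r = -5*0 = 0)
r*(3 + n(-3, -1)) = 0*(3 + 2*(-3)) = 0*(3 - 6) = 0*(-3) = 0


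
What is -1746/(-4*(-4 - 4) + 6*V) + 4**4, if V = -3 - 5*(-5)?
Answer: 20119/82 ≈ 245.35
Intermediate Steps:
V = 22 (V = -3 + 25 = 22)
-1746/(-4*(-4 - 4) + 6*V) + 4**4 = -1746/(-4*(-4 - 4) + 6*22) + 4**4 = -1746/(-4*(-8) + 132) + 256 = -1746/(32 + 132) + 256 = -1746/164 + 256 = -1746*1/164 + 256 = -873/82 + 256 = 20119/82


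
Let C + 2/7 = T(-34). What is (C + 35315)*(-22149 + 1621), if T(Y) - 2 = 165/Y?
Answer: -86260944872/119 ≈ -7.2488e+8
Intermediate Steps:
T(Y) = 2 + 165/Y
C = -747/238 (C = -2/7 + (2 + 165/(-34)) = -2/7 + (2 + 165*(-1/34)) = -2/7 + (2 - 165/34) = -2/7 - 97/34 = -747/238 ≈ -3.1387)
(C + 35315)*(-22149 + 1621) = (-747/238 + 35315)*(-22149 + 1621) = (8404223/238)*(-20528) = -86260944872/119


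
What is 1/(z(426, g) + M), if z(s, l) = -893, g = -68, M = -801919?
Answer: -1/802812 ≈ -1.2456e-6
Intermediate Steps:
1/(z(426, g) + M) = 1/(-893 - 801919) = 1/(-802812) = -1/802812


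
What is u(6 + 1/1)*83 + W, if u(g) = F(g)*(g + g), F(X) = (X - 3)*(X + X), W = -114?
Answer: 64958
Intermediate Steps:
F(X) = 2*X*(-3 + X) (F(X) = (-3 + X)*(2*X) = 2*X*(-3 + X))
u(g) = 4*g²*(-3 + g) (u(g) = (2*g*(-3 + g))*(g + g) = (2*g*(-3 + g))*(2*g) = 4*g²*(-3 + g))
u(6 + 1/1)*83 + W = (4*(6 + 1/1)²*(-3 + (6 + 1/1)))*83 - 114 = (4*(6 + 1)²*(-3 + (6 + 1)))*83 - 114 = (4*7²*(-3 + 7))*83 - 114 = (4*49*4)*83 - 114 = 784*83 - 114 = 65072 - 114 = 64958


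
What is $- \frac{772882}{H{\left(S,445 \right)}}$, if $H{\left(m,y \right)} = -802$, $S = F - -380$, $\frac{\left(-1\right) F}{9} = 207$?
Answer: $\frac{386441}{401} \approx 963.69$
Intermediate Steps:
$F = -1863$ ($F = \left(-9\right) 207 = -1863$)
$S = -1483$ ($S = -1863 - -380 = -1863 + 380 = -1483$)
$- \frac{772882}{H{\left(S,445 \right)}} = - \frac{772882}{-802} = \left(-772882\right) \left(- \frac{1}{802}\right) = \frac{386441}{401}$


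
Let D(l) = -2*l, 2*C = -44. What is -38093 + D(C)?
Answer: -38049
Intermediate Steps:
C = -22 (C = (½)*(-44) = -22)
-38093 + D(C) = -38093 - 2*(-22) = -38093 + 44 = -38049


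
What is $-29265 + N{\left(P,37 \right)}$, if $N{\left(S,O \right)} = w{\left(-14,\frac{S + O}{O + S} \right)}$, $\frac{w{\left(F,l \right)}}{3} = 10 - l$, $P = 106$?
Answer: $-29238$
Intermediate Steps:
$w{\left(F,l \right)} = 30 - 3 l$ ($w{\left(F,l \right)} = 3 \left(10 - l\right) = 30 - 3 l$)
$N{\left(S,O \right)} = 27$ ($N{\left(S,O \right)} = 30 - 3 \frac{S + O}{O + S} = 30 - 3 \frac{O + S}{O + S} = 30 - 3 = 27$)
$-29265 + N{\left(P,37 \right)} = -29265 + 27 = -29238$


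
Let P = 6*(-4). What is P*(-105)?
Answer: 2520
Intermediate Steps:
P = -24
P*(-105) = -24*(-105) = 2520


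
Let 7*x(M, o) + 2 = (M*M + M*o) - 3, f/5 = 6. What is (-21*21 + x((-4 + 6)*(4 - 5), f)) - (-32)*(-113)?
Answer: -28460/7 ≈ -4065.7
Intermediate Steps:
f = 30 (f = 5*6 = 30)
x(M, o) = -5/7 + M**2/7 + M*o/7 (x(M, o) = -2/7 + ((M*M + M*o) - 3)/7 = -2/7 + ((M**2 + M*o) - 3)/7 = -2/7 + (-3 + M**2 + M*o)/7 = -2/7 + (-3/7 + M**2/7 + M*o/7) = -5/7 + M**2/7 + M*o/7)
(-21*21 + x((-4 + 6)*(4 - 5), f)) - (-32)*(-113) = (-21*21 + (-5/7 + ((-4 + 6)*(4 - 5))**2/7 + (1/7)*((-4 + 6)*(4 - 5))*30)) - (-32)*(-113) = (-441 + (-5/7 + (2*(-1))**2/7 + (1/7)*(2*(-1))*30)) - 1*3616 = (-441 + (-5/7 + (1/7)*(-2)**2 + (1/7)*(-2)*30)) - 3616 = (-441 + (-5/7 + (1/7)*4 - 60/7)) - 3616 = (-441 + (-5/7 + 4/7 - 60/7)) - 3616 = (-441 - 61/7) - 3616 = -3148/7 - 3616 = -28460/7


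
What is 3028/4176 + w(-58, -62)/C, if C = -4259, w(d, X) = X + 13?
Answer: 3275219/4446396 ≈ 0.73660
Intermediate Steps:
w(d, X) = 13 + X
3028/4176 + w(-58, -62)/C = 3028/4176 + (13 - 62)/(-4259) = 3028*(1/4176) - 49*(-1/4259) = 757/1044 + 49/4259 = 3275219/4446396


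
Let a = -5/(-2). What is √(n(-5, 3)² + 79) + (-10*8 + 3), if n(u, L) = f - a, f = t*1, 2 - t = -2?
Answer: -77 + 5*√13/2 ≈ -67.986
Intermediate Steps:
t = 4 (t = 2 - 1*(-2) = 2 + 2 = 4)
f = 4 (f = 4*1 = 4)
a = 5/2 (a = -5*(-½) = 5/2 ≈ 2.5000)
n(u, L) = 3/2 (n(u, L) = 4 - 1*5/2 = 4 - 5/2 = 3/2)
√(n(-5, 3)² + 79) + (-10*8 + 3) = √((3/2)² + 79) + (-10*8 + 3) = √(9/4 + 79) + (-80 + 3) = √(325/4) - 77 = 5*√13/2 - 77 = -77 + 5*√13/2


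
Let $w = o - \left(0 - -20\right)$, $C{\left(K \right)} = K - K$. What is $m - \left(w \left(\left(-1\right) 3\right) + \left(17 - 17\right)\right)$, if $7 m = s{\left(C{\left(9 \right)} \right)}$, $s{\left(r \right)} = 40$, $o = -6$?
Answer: $- \frac{506}{7} \approx -72.286$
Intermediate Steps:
$C{\left(K \right)} = 0$
$w = -26$ ($w = -6 - \left(0 - -20\right) = -6 - \left(0 + 20\right) = -6 - 20 = -26$)
$m = \frac{40}{7}$ ($m = \frac{1}{7} \cdot 40 = \frac{40}{7} \approx 5.7143$)
$m - \left(w \left(\left(-1\right) 3\right) + \left(17 - 17\right)\right) = \frac{40}{7} - \left(- 26 \left(\left(-1\right) 3\right) + \left(17 - 17\right)\right) = \frac{40}{7} - \left(\left(-26\right) \left(-3\right) + 0\right) = \frac{40}{7} - \left(78 + 0\right) = \frac{40}{7} - 78 = - \frac{506}{7}$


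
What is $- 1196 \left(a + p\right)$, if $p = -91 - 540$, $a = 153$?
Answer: $571688$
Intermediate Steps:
$p = -631$
$- 1196 \left(a + p\right) = - 1196 \left(153 - 631\right) = \left(-1196\right) \left(-478\right) = 571688$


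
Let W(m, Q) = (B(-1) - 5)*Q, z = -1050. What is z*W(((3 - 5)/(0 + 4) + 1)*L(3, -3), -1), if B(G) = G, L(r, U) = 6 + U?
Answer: -6300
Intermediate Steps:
W(m, Q) = -6*Q (W(m, Q) = (-1 - 5)*Q = -6*Q)
z*W(((3 - 5)/(0 + 4) + 1)*L(3, -3), -1) = -(-6300)*(-1) = -1050*6 = -6300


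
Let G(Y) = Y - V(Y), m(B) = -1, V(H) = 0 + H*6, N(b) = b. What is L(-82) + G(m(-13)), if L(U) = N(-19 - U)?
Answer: 68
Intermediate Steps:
V(H) = 6*H (V(H) = 0 + 6*H = 6*H)
L(U) = -19 - U
G(Y) = -5*Y (G(Y) = Y - 6*Y = -5*Y)
L(-82) + G(m(-13)) = (-19 - 1*(-82)) - 5*(-1) = (-19 + 82) + 5 = 63 + 5 = 68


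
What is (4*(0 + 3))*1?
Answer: 12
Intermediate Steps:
(4*(0 + 3))*1 = (4*3)*1 = 12*1 = 12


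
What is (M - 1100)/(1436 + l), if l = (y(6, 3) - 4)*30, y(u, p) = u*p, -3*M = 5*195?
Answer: -1425/1856 ≈ -0.76778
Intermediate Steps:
M = -325 (M = -5*195/3 = -⅓*975 = -325)
y(u, p) = p*u
l = 420 (l = (3*6 - 4)*30 = (18 - 4)*30 = 14*30 = 420)
(M - 1100)/(1436 + l) = (-325 - 1100)/(1436 + 420) = -1425/1856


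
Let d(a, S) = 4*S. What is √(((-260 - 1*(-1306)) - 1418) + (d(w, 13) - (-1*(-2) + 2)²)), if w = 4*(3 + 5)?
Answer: 4*I*√21 ≈ 18.33*I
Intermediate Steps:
w = 32 (w = 4*8 = 32)
√(((-260 - 1*(-1306)) - 1418) + (d(w, 13) - (-1*(-2) + 2)²)) = √(((-260 - 1*(-1306)) - 1418) + (4*13 - (-1*(-2) + 2)²)) = √(((-260 + 1306) - 1418) + (52 - (2 + 2)²)) = √((1046 - 1418) + (52 - 1*4²)) = √(-372 + (52 - 1*16)) = √(-372 + (52 - 16)) = √(-372 + 36) = √(-336) = 4*I*√21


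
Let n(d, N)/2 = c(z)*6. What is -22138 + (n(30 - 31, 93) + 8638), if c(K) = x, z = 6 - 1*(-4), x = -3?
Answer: -13536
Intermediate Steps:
z = 10 (z = 6 + 4 = 10)
c(K) = -3
n(d, N) = -36 (n(d, N) = 2*(-3*6) = 2*(-18) = -36)
-22138 + (n(30 - 31, 93) + 8638) = -22138 + (-36 + 8638) = -22138 + 8602 = -13536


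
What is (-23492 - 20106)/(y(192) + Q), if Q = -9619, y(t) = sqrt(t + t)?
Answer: 419369162/92524777 + 348784*sqrt(6)/92524777 ≈ 4.5417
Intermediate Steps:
y(t) = sqrt(2)*sqrt(t) (y(t) = sqrt(2*t) = sqrt(2)*sqrt(t))
(-23492 - 20106)/(y(192) + Q) = (-23492 - 20106)/(sqrt(2)*sqrt(192) - 9619) = -43598/(sqrt(2)*(8*sqrt(3)) - 9619) = -43598/(8*sqrt(6) - 9619) = -43598/(-9619 + 8*sqrt(6))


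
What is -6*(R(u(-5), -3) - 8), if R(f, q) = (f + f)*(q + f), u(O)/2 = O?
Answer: -1512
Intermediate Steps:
u(O) = 2*O
R(f, q) = 2*f*(f + q) (R(f, q) = (2*f)*(f + q) = 2*f*(f + q))
-6*(R(u(-5), -3) - 8) = -6*(2*(2*(-5))*(2*(-5) - 3) - 8) = -6*(2*(-10)*(-10 - 3) - 8) = -6*(2*(-10)*(-13) - 8) = -6*(260 - 8) = -6*252 = -1512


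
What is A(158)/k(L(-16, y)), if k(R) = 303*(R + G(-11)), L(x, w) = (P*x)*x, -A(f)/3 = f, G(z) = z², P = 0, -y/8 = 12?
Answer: -158/12221 ≈ -0.012929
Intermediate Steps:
y = -96 (y = -8*12 = -96)
A(f) = -3*f
L(x, w) = 0 (L(x, w) = (0*x)*x = 0*x = 0)
k(R) = 36663 + 303*R (k(R) = 303*(R + (-11)²) = 303*(R + 121) = 303*(121 + R) = 36663 + 303*R)
A(158)/k(L(-16, y)) = (-3*158)/(36663 + 303*0) = -474/(36663 + 0) = -474/36663 = -474*1/36663 = -158/12221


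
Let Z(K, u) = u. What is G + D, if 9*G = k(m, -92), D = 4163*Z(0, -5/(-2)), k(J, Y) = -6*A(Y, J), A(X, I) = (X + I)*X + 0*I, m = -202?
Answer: -15249/2 ≈ -7624.5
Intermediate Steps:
A(X, I) = X*(I + X) (A(X, I) = (I + X)*X + 0 = X*(I + X) + 0 = X*(I + X))
k(J, Y) = -6*Y*(J + Y)
D = 20815/2 (D = 4163*(-5/(-2)) = 4163*(-5*(-½)) = 4163*(5/2) = 20815/2 ≈ 10408.)
G = -18032 (G = (-6*(-92)*(-202 - 92))/9 = (-6*(-92)*(-294))/9 = (⅑)*(-162288) = -18032)
G + D = -18032 + 20815/2 = -15249/2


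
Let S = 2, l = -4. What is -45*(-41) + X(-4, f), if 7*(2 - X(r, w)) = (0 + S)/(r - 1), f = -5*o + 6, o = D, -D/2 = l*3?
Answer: 64647/35 ≈ 1847.1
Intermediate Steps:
D = 24 (D = -(-8)*3 = -2*(-12) = 24)
o = 24
f = -114 (f = -5*24 + 6 = -120 + 6 = -114)
X(r, w) = 2 - 2/(7*(-1 + r)) (X(r, w) = 2 - (0 + 2)/(7*(r - 1)) = 2 - 2/(7*(-1 + r)))
-45*(-41) + X(-4, f) = -45*(-41) + 2*(-8 + 7*(-4))/(7*(-1 - 4)) = 1845 + (2/7)*(-8 - 28)/(-5) = 1845 + (2/7)*(-⅕)*(-36) = 1845 + 72/35 = 64647/35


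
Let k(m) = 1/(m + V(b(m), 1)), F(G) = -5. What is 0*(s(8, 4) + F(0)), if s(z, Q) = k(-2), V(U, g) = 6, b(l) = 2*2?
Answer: 0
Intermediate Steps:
b(l) = 4
k(m) = 1/(6 + m) (k(m) = 1/(m + 6) = 1/(6 + m))
s(z, Q) = 1/4 (s(z, Q) = 1/(6 - 2) = 1/4)
0*(s(8, 4) + F(0)) = 0*(1/4 - 5) = 0*(-19/4) = 0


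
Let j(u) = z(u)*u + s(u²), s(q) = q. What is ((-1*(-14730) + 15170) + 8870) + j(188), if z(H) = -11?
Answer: 72046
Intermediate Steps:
j(u) = u² - 11*u (j(u) = -11*u + u² = u² - 11*u)
((-1*(-14730) + 15170) + 8870) + j(188) = ((-1*(-14730) + 15170) + 8870) + 188*(-11 + 188) = ((14730 + 15170) + 8870) + 188*177 = (29900 + 8870) + 33276 = 38770 + 33276 = 72046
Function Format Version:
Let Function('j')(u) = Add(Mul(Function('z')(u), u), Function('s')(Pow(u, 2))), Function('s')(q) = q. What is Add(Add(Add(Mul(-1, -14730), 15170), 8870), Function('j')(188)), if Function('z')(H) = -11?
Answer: 72046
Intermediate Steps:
Function('j')(u) = Add(Pow(u, 2), Mul(-11, u)) (Function('j')(u) = Add(Mul(-11, u), Pow(u, 2)) = Add(Pow(u, 2), Mul(-11, u)))
Add(Add(Add(Mul(-1, -14730), 15170), 8870), Function('j')(188)) = Add(Add(Add(Mul(-1, -14730), 15170), 8870), Mul(188, Add(-11, 188))) = Add(Add(Add(14730, 15170), 8870), Mul(188, 177)) = Add(Add(29900, 8870), 33276) = Add(38770, 33276) = 72046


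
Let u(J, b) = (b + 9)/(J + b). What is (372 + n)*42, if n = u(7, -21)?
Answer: 15660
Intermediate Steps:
u(J, b) = (9 + b)/(J + b)
n = 6/7 (n = (9 - 21)/(7 - 21) = -12/(-14) = -1/14*(-12) = 6/7 ≈ 0.85714)
(372 + n)*42 = (372 + 6/7)*42 = (2610/7)*42 = 15660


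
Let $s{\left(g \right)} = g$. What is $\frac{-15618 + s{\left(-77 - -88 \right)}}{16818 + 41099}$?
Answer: $- \frac{15607}{57917} \approx -0.26947$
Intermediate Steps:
$\frac{-15618 + s{\left(-77 - -88 \right)}}{16818 + 41099} = \frac{-15618 - -11}{16818 + 41099} = \frac{-15618 + \left(-77 + 88\right)}{57917} = \left(-15618 + 11\right) \frac{1}{57917} = \left(-15607\right) \frac{1}{57917} = - \frac{15607}{57917}$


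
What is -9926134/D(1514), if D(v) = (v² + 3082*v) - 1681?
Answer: -9926134/6956663 ≈ -1.4269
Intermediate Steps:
D(v) = -1681 + v² + 3082*v
-9926134/D(1514) = -9926134/(-1681 + 1514² + 3082*1514) = -9926134/(-1681 + 2292196 + 4666148) = -9926134/6956663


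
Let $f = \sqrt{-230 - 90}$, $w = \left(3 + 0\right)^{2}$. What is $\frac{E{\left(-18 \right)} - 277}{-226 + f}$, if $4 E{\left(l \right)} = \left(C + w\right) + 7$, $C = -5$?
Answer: $\frac{123961}{102792} + \frac{1097 i \sqrt{5}}{25698} \approx 1.2059 + 0.095454 i$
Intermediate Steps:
$w = 9$ ($w = 3^{2} = 9$)
$E{\left(l \right)} = \frac{11}{4}$ ($E{\left(l \right)} = \frac{\left(-5 + 9\right) + 7}{4} = \frac{4 + 7}{4} = \frac{1}{4} \cdot 11 = \frac{11}{4}$)
$f = 8 i \sqrt{5}$ ($f = \sqrt{-320} = 8 i \sqrt{5} \approx 17.889 i$)
$\frac{E{\left(-18 \right)} - 277}{-226 + f} = \frac{\frac{11}{4} - 277}{-226 + 8 i \sqrt{5}} = - \frac{1097}{4 \left(-226 + 8 i \sqrt{5}\right)}$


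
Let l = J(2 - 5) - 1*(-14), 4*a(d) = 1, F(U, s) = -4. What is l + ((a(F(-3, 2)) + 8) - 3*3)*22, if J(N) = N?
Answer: -11/2 ≈ -5.5000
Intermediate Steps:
a(d) = ¼ (a(d) = (¼)*1 = ¼)
l = 11 (l = (2 - 5) - 1*(-14) = -3 + 14 = 11)
l + ((a(F(-3, 2)) + 8) - 3*3)*22 = 11 + ((¼ + 8) - 3*3)*22 = 11 + (33/4 - 9)*22 = 11 - ¾*22 = 11 - 33/2 = -11/2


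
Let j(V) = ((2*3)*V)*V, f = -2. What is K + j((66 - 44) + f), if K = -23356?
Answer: -20956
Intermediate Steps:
j(V) = 6*V² (j(V) = (6*V)*V = 6*V²)
K + j((66 - 44) + f) = -23356 + 6*((66 - 44) - 2)² = -23356 + 6*(22 - 2)² = -23356 + 6*20² = -23356 + 6*400 = -23356 + 2400 = -20956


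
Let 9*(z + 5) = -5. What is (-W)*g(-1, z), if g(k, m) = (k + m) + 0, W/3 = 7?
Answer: 413/3 ≈ 137.67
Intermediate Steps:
W = 21 (W = 3*7 = 21)
z = -50/9 (z = -5 + (⅑)*(-5) = -5 - 5/9 = -50/9 ≈ -5.5556)
g(k, m) = k + m
(-W)*g(-1, z) = (-1*21)*(-1 - 50/9) = -21*(-59/9) = 413/3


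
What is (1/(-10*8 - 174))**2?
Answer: 1/64516 ≈ 1.5500e-5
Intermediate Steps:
(1/(-10*8 - 174))**2 = (1/(-80 - 174))**2 = (1/(-254))**2 = (-1/254)**2 = 1/64516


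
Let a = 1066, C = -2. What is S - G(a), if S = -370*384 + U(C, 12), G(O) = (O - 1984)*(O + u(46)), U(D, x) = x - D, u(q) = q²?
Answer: 2779010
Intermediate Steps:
G(O) = (-1984 + O)*(2116 + O) (G(O) = (O - 1984)*(O + 46²) = (-1984 + O)*(O + 2116) = (-1984 + O)*(2116 + O))
S = -142066 (S = -370*384 + (12 - 1*(-2)) = -142080 + (12 + 2) = -142080 + 14 = -142066)
S - G(a) = -142066 - (-4198144 + 1066² + 132*1066) = -142066 - (-4198144 + 1136356 + 140712) = -142066 - 1*(-2921076) = -142066 + 2921076 = 2779010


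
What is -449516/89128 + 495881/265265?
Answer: -1443153461/454664210 ≈ -3.1741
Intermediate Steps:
-449516/89128 + 495881/265265 = -449516*1/89128 + 495881*(1/265265) = -112379/22282 + 495881/265265 = -1443153461/454664210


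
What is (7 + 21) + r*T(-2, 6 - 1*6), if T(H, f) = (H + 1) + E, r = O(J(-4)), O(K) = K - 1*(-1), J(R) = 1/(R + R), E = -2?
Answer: 203/8 ≈ 25.375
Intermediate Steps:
J(R) = 1/(2*R)
O(K) = 1 + K (O(K) = K + 1 = 1 + K)
r = 7/8 (r = 1 + (½)/(-4) = 1 + (½)*(-¼) = 1 - ⅛ = 7/8 ≈ 0.87500)
T(H, f) = -1 + H (T(H, f) = (H + 1) - 2 = (1 + H) - 2 = -1 + H)
(7 + 21) + r*T(-2, 6 - 1*6) = (7 + 21) + 7*(-1 - 2)/8 = 28 + (7/8)*(-3) = 28 - 21/8 = 203/8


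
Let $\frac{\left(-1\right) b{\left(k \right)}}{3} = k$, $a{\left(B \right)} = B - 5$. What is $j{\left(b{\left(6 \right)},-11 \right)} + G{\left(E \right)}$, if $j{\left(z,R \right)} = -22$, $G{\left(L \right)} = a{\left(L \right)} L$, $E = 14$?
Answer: $104$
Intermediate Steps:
$a{\left(B \right)} = -5 + B$
$b{\left(k \right)} = - 3 k$
$G{\left(L \right)} = L \left(-5 + L\right)$ ($G{\left(L \right)} = \left(-5 + L\right) L = L \left(-5 + L\right)$)
$j{\left(b{\left(6 \right)},-11 \right)} + G{\left(E \right)} = -22 + 14 \left(-5 + 14\right) = -22 + 14 \cdot 9 = -22 + 126 = 104$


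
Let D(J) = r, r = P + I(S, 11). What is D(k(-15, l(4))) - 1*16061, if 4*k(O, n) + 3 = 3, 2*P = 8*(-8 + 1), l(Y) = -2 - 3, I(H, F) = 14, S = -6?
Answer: -16075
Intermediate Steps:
l(Y) = -5
P = -28 (P = (8*(-8 + 1))/2 = (8*(-7))/2 = (1/2)*(-56) = -28)
k(O, n) = 0 (k(O, n) = -3/4 + (1/4)*3 = -3/4 + 3/4 = 0)
r = -14 (r = -28 + 14 = -14)
D(J) = -14
D(k(-15, l(4))) - 1*16061 = -14 - 1*16061 = -14 - 16061 = -16075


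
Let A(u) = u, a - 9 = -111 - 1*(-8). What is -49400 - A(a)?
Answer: -49306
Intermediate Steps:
a = -94 (a = 9 + (-111 - 1*(-8)) = 9 + (-111 + 8) = 9 - 103 = -94)
-49400 - A(a) = -49400 - 1*(-94) = -49400 + 94 = -49306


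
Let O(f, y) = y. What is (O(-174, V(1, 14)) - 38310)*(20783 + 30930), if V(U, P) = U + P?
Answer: -1980349335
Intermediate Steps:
V(U, P) = P + U
(O(-174, V(1, 14)) - 38310)*(20783 + 30930) = ((14 + 1) - 38310)*(20783 + 30930) = (15 - 38310)*51713 = -38295*51713 = -1980349335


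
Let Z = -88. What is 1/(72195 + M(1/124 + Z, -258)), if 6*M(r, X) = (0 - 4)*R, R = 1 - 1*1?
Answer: 1/72195 ≈ 1.3851e-5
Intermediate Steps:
R = 0 (R = 1 - 1 = 0)
M(r, X) = 0 (M(r, X) = ((0 - 4)*0)/6 = (-4*0)/6 = (1/6)*0 = 0)
1/(72195 + M(1/124 + Z, -258)) = 1/(72195 + 0) = 1/72195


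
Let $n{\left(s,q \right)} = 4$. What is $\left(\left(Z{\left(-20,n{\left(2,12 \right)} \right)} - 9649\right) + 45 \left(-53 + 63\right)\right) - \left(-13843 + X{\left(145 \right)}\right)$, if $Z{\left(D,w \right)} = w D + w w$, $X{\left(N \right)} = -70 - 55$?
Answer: $4705$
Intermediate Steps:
$X{\left(N \right)} = -125$ ($X{\left(N \right)} = -70 - 55 = -125$)
$Z{\left(D,w \right)} = w^{2} + D w$ ($Z{\left(D,w \right)} = D w + w^{2} = w^{2} + D w$)
$\left(\left(Z{\left(-20,n{\left(2,12 \right)} \right)} - 9649\right) + 45 \left(-53 + 63\right)\right) - \left(-13843 + X{\left(145 \right)}\right) = \left(\left(4 \left(-20 + 4\right) - 9649\right) + 45 \left(-53 + 63\right)\right) - \left(-13843 - 125\right) = \left(\left(4 \left(-16\right) - 9649\right) + 45 \cdot 10\right) - -13968 = \left(\left(-64 - 9649\right) + 450\right) + 13968 = \left(-9713 + 450\right) + 13968 = -9263 + 13968 = 4705$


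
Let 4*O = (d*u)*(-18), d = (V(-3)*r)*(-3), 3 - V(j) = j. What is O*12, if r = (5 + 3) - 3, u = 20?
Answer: 97200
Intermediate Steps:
r = 5 (r = 8 - 3 = 5)
V(j) = 3 - j
d = -90 (d = ((3 - 1*(-3))*5)*(-3) = ((3 + 3)*5)*(-3) = (6*5)*(-3) = 30*(-3) = -90)
O = 8100 (O = (-90*20*(-18))/4 = (-1800*(-18))/4 = (1/4)*32400 = 8100)
O*12 = 8100*12 = 97200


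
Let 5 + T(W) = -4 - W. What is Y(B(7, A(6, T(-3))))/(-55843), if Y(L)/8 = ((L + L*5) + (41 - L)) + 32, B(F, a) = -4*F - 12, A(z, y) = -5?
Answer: 1016/55843 ≈ 0.018194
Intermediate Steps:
T(W) = -9 - W (T(W) = -5 + (-4 - W) = -9 - W)
B(F, a) = -12 - 4*F
Y(L) = 584 + 40*L (Y(L) = 8*(((L + L*5) + (41 - L)) + 32) = 8*(((L + 5*L) + (41 - L)) + 32) = 8*((6*L + (41 - L)) + 32) = 8*((41 + 5*L) + 32) = 8*(73 + 5*L) = 584 + 40*L)
Y(B(7, A(6, T(-3))))/(-55843) = (584 + 40*(-12 - 4*7))/(-55843) = (584 + 40*(-12 - 28))*(-1/55843) = (584 + 40*(-40))*(-1/55843) = (584 - 1600)*(-1/55843) = -1016*(-1/55843) = 1016/55843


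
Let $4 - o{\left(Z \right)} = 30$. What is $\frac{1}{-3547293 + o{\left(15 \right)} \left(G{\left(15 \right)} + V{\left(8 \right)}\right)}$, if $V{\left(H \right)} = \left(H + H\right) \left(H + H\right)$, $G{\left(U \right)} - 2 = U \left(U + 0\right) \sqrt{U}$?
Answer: $- \frac{394889}{1403378863389} + \frac{650 \sqrt{15}}{1403378863389} \approx -2.7959 \cdot 10^{-7}$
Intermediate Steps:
$G{\left(U \right)} = 2 + U^{\frac{5}{2}}$ ($G{\left(U \right)} = 2 + U \left(U + 0\right) \sqrt{U} = 2 + U U \sqrt{U} = 2 + U^{2} \sqrt{U} = 2 + U^{\frac{5}{2}}$)
$V{\left(H \right)} = 4 H^{2}$ ($V{\left(H \right)} = 2 H 2 H = 4 H^{2}$)
$o{\left(Z \right)} = -26$ ($o{\left(Z \right)} = 4 - 30 = -26$)
$\frac{1}{-3547293 + o{\left(15 \right)} \left(G{\left(15 \right)} + V{\left(8 \right)}\right)} = \frac{1}{-3547293 - 26 \left(\left(2 + 15^{\frac{5}{2}}\right) + 4 \cdot 8^{2}\right)} = \frac{1}{-3547293 - 26 \left(\left(2 + 225 \sqrt{15}\right) + 4 \cdot 64\right)} = \frac{1}{-3547293 - 26 \left(\left(2 + 225 \sqrt{15}\right) + 256\right)} = \frac{1}{-3547293 - 26 \left(258 + 225 \sqrt{15}\right)} = \frac{1}{-3547293 - \left(6708 + 5850 \sqrt{15}\right)} = \frac{1}{-3554001 - 5850 \sqrt{15}}$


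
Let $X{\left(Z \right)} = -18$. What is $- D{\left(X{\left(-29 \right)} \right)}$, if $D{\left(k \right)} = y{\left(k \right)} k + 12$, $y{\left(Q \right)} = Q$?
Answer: $-336$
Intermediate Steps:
$D{\left(k \right)} = 12 + k^{2}$ ($D{\left(k \right)} = k k + 12 = k^{2} + 12 = 12 + k^{2}$)
$- D{\left(X{\left(-29 \right)} \right)} = - (12 + \left(-18\right)^{2}) = - (12 + 324) = \left(-1\right) 336 = -336$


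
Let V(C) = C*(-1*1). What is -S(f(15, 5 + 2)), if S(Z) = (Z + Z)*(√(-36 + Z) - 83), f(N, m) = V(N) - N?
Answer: -4980 + 60*I*√66 ≈ -4980.0 + 487.44*I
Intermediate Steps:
V(C) = -C (V(C) = C*(-1) = -C)
f(N, m) = -2*N (f(N, m) = -N - N = -2*N)
S(Z) = 2*Z*(-83 + √(-36 + Z)) (S(Z) = (2*Z)*(-83 + √(-36 + Z)) = 2*Z*(-83 + √(-36 + Z)))
-S(f(15, 5 + 2)) = -2*(-2*15)*(-83 + √(-36 - 2*15)) = -2*(-30)*(-83 + √(-36 - 30)) = -2*(-30)*(-83 + √(-66)) = -2*(-30)*(-83 + I*√66) = -(4980 - 60*I*√66) = -4980 + 60*I*√66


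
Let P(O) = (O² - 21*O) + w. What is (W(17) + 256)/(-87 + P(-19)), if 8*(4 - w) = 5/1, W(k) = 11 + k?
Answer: 2272/5411 ≈ 0.41989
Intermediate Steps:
w = 27/8 (w = 4 - 5/(8*1) = 4 - 5/8 = 27/8 ≈ 3.3750)
P(O) = 27/8 + O² - 21*O (P(O) = (O² - 21*O) + 27/8 = 27/8 + O² - 21*O)
(W(17) + 256)/(-87 + P(-19)) = ((11 + 17) + 256)/(-87 + (27/8 + (-19)² - 21*(-19))) = (28 + 256)/(-87 + (27/8 + 361 + 399)) = 284/(-87 + 6107/8) = 284/(5411/8) = 284*(8/5411) = 2272/5411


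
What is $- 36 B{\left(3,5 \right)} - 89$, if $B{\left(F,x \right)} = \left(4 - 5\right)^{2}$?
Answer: $-125$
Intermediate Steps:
$B{\left(F,x \right)} = 1$ ($B{\left(F,x \right)} = \left(-1\right)^{2} = 1$)
$- 36 B{\left(3,5 \right)} - 89 = \left(-36\right) 1 - 89 = -36 - 89 = -125$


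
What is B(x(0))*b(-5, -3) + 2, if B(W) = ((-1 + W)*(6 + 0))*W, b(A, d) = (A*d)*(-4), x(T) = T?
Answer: 2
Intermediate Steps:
b(A, d) = -4*A*d
B(W) = W*(-6 + 6*W) (B(W) = ((-1 + W)*6)*W = (-6 + 6*W)*W = W*(-6 + 6*W))
B(x(0))*b(-5, -3) + 2 = (6*0*(-1 + 0))*(-4*(-5)*(-3)) + 2 = (6*0*(-1))*(-60) + 2 = 0*(-60) + 2 = 0 + 2 = 2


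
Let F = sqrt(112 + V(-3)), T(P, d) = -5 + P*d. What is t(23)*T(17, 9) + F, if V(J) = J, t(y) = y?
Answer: 3404 + sqrt(109) ≈ 3414.4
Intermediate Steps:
F = sqrt(109) (F = sqrt(112 - 3) = sqrt(109) ≈ 10.440)
t(23)*T(17, 9) + F = 23*(-5 + 17*9) + sqrt(109) = 23*(-5 + 153) + sqrt(109) = 23*148 + sqrt(109) = 3404 + sqrt(109)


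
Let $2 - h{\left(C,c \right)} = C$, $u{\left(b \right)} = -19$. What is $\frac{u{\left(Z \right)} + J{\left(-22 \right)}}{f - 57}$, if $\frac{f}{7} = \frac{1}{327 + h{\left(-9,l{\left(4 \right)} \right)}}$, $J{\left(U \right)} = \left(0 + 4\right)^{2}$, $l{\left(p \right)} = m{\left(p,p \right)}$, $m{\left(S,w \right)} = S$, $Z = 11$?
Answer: $\frac{1014}{19259} \approx 0.052651$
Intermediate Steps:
$l{\left(p \right)} = p$
$h{\left(C,c \right)} = 2 - C$
$J{\left(U \right)} = 16$ ($J{\left(U \right)} = 4^{2} = 16$)
$f = \frac{7}{338}$ ($f = \frac{7}{327 + \left(2 - -9\right)} = \frac{7}{327 + \left(2 + 9\right)} = \frac{7}{327 + 11} = \frac{7}{338} \approx 0.02071$)
$\frac{u{\left(Z \right)} + J{\left(-22 \right)}}{f - 57} = \frac{-19 + 16}{\frac{7}{338} - 57} = - \frac{3}{- \frac{19259}{338}} = \left(-3\right) \left(- \frac{338}{19259}\right) = \frac{1014}{19259}$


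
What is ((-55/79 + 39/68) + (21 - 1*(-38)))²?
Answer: 100038731521/28858384 ≈ 3466.5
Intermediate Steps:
((-55/79 + 39/68) + (21 - 1*(-38)))² = ((-55*1/79 + 39*(1/68)) + (21 + 38))² = ((-55/79 + 39/68) + 59)² = (-659/5372 + 59)² = (316289/5372)² = 100038731521/28858384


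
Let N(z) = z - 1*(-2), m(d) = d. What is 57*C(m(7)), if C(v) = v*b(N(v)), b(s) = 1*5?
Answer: 1995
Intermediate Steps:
N(z) = 2 + z (N(z) = z + 2 = 2 + z)
b(s) = 5
C(v) = 5*v (C(v) = v*5 = 5*v)
57*C(m(7)) = 57*(5*7) = 57*35 = 1995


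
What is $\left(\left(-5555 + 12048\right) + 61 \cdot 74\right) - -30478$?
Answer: $41485$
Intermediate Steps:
$\left(\left(-5555 + 12048\right) + 61 \cdot 74\right) - -30478 = \left(6493 + 4514\right) + 30478 = 11007 + 30478 = 41485$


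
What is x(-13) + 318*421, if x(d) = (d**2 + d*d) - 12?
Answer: 134204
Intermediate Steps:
x(d) = -12 + 2*d**2 (x(d) = (d**2 + d**2) - 12 = 2*d**2 - 12 = -12 + 2*d**2)
x(-13) + 318*421 = (-12 + 2*(-13)**2) + 318*421 = (-12 + 2*169) + 133878 = (-12 + 338) + 133878 = 326 + 133878 = 134204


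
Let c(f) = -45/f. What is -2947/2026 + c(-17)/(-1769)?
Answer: -88716301/60927898 ≈ -1.4561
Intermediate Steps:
-2947/2026 + c(-17)/(-1769) = -2947/2026 - 45/(-17)/(-1769) = -2947*1/2026 - 45*(-1/17)*(-1/1769) = -2947/2026 + (45/17)*(-1/1769) = -2947/2026 - 45/30073 = -88716301/60927898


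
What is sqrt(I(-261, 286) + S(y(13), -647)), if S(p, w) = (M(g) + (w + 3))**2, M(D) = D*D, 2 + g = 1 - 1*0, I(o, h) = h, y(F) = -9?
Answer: sqrt(413735) ≈ 643.22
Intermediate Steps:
g = -1 (g = -2 + (1 - 1*0) = -2 + (1 + 0) = -2 + 1 = -1)
M(D) = D**2
S(p, w) = (4 + w)**2 (S(p, w) = ((-1)**2 + (w + 3))**2 = (1 + (3 + w))**2 = (4 + w)**2)
sqrt(I(-261, 286) + S(y(13), -647)) = sqrt(286 + (4 - 647)**2) = sqrt(286 + (-643)**2) = sqrt(286 + 413449) = sqrt(413735)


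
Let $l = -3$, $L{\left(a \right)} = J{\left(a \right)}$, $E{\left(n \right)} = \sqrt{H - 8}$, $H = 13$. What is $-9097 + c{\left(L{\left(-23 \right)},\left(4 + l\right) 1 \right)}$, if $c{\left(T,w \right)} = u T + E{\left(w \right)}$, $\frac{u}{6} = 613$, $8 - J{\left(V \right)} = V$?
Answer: $104921 + \sqrt{5} \approx 1.0492 \cdot 10^{5}$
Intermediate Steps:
$J{\left(V \right)} = 8 - V$
$E{\left(n \right)} = \sqrt{5}$ ($E{\left(n \right)} = \sqrt{13 - 8} = \sqrt{5}$)
$L{\left(a \right)} = 8 - a$
$u = 3678$ ($u = 6 \cdot 613 = 3678$)
$c{\left(T,w \right)} = \sqrt{5} + 3678 T$ ($c{\left(T,w \right)} = 3678 T + \sqrt{5} = \sqrt{5} + 3678 T$)
$-9097 + c{\left(L{\left(-23 \right)},\left(4 + l\right) 1 \right)} = -9097 + \left(\sqrt{5} + 3678 \left(8 - -23\right)\right) = -9097 + \left(\sqrt{5} + 3678 \left(8 + 23\right)\right) = -9097 + \left(\sqrt{5} + 3678 \cdot 31\right) = -9097 + \left(\sqrt{5} + 114018\right) = -9097 + \left(114018 + \sqrt{5}\right) = 104921 + \sqrt{5}$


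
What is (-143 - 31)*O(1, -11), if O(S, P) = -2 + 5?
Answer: -522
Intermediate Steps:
O(S, P) = 3
(-143 - 31)*O(1, -11) = (-143 - 31)*3 = -174*3 = -522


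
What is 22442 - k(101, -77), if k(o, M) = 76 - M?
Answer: 22289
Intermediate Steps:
22442 - k(101, -77) = 22442 - (76 - 1*(-77)) = 22442 - (76 + 77) = 22442 - 1*153 = 22442 - 153 = 22289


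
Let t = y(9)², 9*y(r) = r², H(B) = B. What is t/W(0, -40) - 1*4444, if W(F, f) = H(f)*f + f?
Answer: -2310853/520 ≈ -4443.9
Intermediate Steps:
W(F, f) = f + f² (W(F, f) = f*f + f = f² + f = f + f²)
y(r) = r²/9
t = 81 (t = ((⅑)*9²)² = ((⅑)*81)² = 9² = 81)
t/W(0, -40) - 1*4444 = 81/((-40*(1 - 40))) - 1*4444 = 81/((-40*(-39))) - 4444 = 81/1560 - 4444 = 81*(1/1560) - 4444 = 27/520 - 4444 = -2310853/520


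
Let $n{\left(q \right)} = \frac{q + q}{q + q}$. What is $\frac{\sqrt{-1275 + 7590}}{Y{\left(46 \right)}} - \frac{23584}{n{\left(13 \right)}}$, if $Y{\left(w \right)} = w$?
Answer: $-23584 + \frac{\sqrt{6315}}{46} \approx -23582.0$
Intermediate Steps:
$n{\left(q \right)} = 1$ ($n{\left(q \right)} = \frac{2 q}{2 q} = 2 q \frac{1}{2 q} = 1$)
$\frac{\sqrt{-1275 + 7590}}{Y{\left(46 \right)}} - \frac{23584}{n{\left(13 \right)}} = \frac{\sqrt{-1275 + 7590}}{46} - \frac{23584}{1} = \sqrt{6315} \cdot \frac{1}{46} - 23584 = \frac{\sqrt{6315}}{46} - 23584 = -23584 + \frac{\sqrt{6315}}{46}$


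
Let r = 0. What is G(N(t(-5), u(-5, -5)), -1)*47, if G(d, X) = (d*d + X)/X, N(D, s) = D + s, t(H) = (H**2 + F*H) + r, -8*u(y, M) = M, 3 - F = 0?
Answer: -336567/64 ≈ -5258.9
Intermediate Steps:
F = 3 (F = 3 - 1*0 = 3 + 0 = 3)
u(y, M) = -M/8
t(H) = H**2 + 3*H (t(H) = (H**2 + 3*H) + 0 = H**2 + 3*H)
G(d, X) = (X + d**2)/X (G(d, X) = (d**2 + X)/X = (X + d**2)/X)
G(N(t(-5), u(-5, -5)), -1)*47 = ((-1 + (-5*(3 - 5) - 1/8*(-5))**2)/(-1))*47 = -(-1 + (-5*(-2) + 5/8)**2)*47 = -(-1 + (10 + 5/8)**2)*47 = -(-1 + (85/8)**2)*47 = -(-1 + 7225/64)*47 = -1*7161/64*47 = -7161/64*47 = -336567/64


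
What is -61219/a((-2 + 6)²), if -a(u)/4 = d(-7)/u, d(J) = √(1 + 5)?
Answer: 122438*√6/3 ≈ 99970.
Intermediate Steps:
d(J) = √6
a(u) = -4*√6/u
-61219/a((-2 + 6)²) = -61219*(-√6*(-2 + 6)²/24) = -61219*(-2*√6/3) = -(-122438)*√6/3 = 122438*√6/3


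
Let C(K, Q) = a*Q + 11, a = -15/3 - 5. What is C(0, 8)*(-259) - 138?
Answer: 17733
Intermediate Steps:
a = -10 (a = -15/3 - 5 = -5*1 - 5 = -5 - 5 = -10)
C(K, Q) = 11 - 10*Q (C(K, Q) = -10*Q + 11 = 11 - 10*Q)
C(0, 8)*(-259) - 138 = (11 - 10*8)*(-259) - 138 = (11 - 80)*(-259) - 138 = -69*(-259) - 138 = 17871 - 138 = 17733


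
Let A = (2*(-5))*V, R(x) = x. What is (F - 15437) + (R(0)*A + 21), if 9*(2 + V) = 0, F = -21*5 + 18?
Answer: -15503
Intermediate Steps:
F = -87 (F = -105 + 18 = -87)
V = -2 (V = -2 + (⅑)*0 = -2 + 0 = -2)
A = 20 (A = (2*(-5))*(-2) = -10*(-2) = 20)
(F - 15437) + (R(0)*A + 21) = (-87 - 15437) + (0*20 + 21) = -15524 + (0 + 21) = -15524 + 21 = -15503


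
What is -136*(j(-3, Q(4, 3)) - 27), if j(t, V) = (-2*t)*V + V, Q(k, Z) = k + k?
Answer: -3944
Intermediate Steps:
Q(k, Z) = 2*k
j(t, V) = V - 2*V*t (j(t, V) = -2*V*t + V = V - 2*V*t)
-136*(j(-3, Q(4, 3)) - 27) = -136*((2*4)*(1 - 2*(-3)) - 27) = -136*(8*(1 + 6) - 27) = -136*(8*7 - 27) = -136*(56 - 27) = -136*29 = -3944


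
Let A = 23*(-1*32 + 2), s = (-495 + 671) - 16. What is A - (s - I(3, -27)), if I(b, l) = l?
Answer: -877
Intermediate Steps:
s = 160 (s = 176 - 16 = 160)
A = -690 (A = 23*(-32 + 2) = 23*(-30) = -690)
A - (s - I(3, -27)) = -690 - (160 - 1*(-27)) = -690 - (160 + 27) = -690 - 1*187 = -690 - 187 = -877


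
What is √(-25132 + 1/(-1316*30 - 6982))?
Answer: 7*I*√1107201772430/46462 ≈ 158.53*I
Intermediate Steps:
√(-25132 + 1/(-1316*30 - 6982)) = √(-25132 + 1/(-39480 - 6982)) = √(-25132 + 1/(-46462)) = √(-25132 - 1/46462) = √(-1167682985/46462) = 7*I*√1107201772430/46462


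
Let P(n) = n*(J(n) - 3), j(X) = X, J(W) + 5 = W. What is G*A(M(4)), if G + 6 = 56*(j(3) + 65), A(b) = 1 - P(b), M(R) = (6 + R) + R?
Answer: -315566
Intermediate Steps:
M(R) = 6 + 2*R
J(W) = -5 + W
P(n) = n*(-8 + n) (P(n) = n*((-5 + n) - 3) = n*(-8 + n))
A(b) = 1 - b*(-8 + b)
G = 3802 (G = -6 + 56*(3 + 65) = -6 + 56*68 = -6 + 3808 = 3802)
G*A(M(4)) = 3802*(1 - (6 + 2*4)*(-8 + (6 + 2*4))) = 3802*(1 - (6 + 8)*(-8 + (6 + 8))) = 3802*(1 - 1*14*(-8 + 14)) = 3802*(1 - 1*14*6) = 3802*(1 - 84) = 3802*(-83) = -315566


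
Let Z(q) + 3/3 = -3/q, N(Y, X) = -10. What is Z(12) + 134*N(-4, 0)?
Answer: -5365/4 ≈ -1341.3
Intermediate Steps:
Z(q) = -1 - 3/q
Z(12) + 134*N(-4, 0) = (-3 - 1*12)/12 + 134*(-10) = (-3 - 12)/12 - 1340 = (1/12)*(-15) - 1340 = -5/4 - 1340 = -5365/4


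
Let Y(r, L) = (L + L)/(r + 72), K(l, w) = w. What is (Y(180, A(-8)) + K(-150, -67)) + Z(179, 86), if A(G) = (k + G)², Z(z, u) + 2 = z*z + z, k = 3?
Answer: 4051051/126 ≈ 32151.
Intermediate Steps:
Z(z, u) = -2 + z + z² (Z(z, u) = -2 + (z*z + z) = -2 + (z² + z) = -2 + (z + z²) = -2 + z + z²)
A(G) = (3 + G)²
Y(r, L) = 2*L/(72 + r) (Y(r, L) = (2*L)/(72 + r) = 2*L/(72 + r))
(Y(180, A(-8)) + K(-150, -67)) + Z(179, 86) = (2*(3 - 8)²/(72 + 180) - 67) + (-2 + 179 + 179²) = (2*(-5)²/252 - 67) + (-2 + 179 + 32041) = (2*25*(1/252) - 67) + 32218 = (25/126 - 67) + 32218 = -8417/126 + 32218 = 4051051/126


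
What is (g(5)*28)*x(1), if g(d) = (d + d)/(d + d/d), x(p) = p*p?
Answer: 140/3 ≈ 46.667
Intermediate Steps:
x(p) = p**2
g(d) = 2*d/(1 + d) (g(d) = (2*d)/(d + 1) = (2*d)/(1 + d) = 2*d/(1 + d))
(g(5)*28)*x(1) = ((2*5/(1 + 5))*28)*1**2 = ((2*5/6)*28)*1 = ((2*5*(1/6))*28)*1 = ((5/3)*28)*1 = (140/3)*1 = 140/3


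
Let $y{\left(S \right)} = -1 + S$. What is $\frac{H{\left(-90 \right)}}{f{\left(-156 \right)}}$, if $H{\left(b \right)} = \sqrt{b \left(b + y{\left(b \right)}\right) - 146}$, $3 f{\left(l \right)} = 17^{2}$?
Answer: $\frac{12 \sqrt{1009}}{289} \approx 1.319$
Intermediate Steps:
$f{\left(l \right)} = \frac{289}{3}$ ($f{\left(l \right)} = \frac{17^{2}}{3} = \frac{1}{3} \cdot 289 = \frac{289}{3}$)
$H{\left(b \right)} = \sqrt{-146 + b \left(-1 + 2 b\right)}$ ($H{\left(b \right)} = \sqrt{b \left(b + \left(-1 + b\right)\right) - 146} = \sqrt{b \left(-1 + 2 b\right) - 146} = \sqrt{-146 + b \left(-1 + 2 b\right)}$)
$\frac{H{\left(-90 \right)}}{f{\left(-156 \right)}} = \frac{\sqrt{-146 - -90 + 2 \left(-90\right)^{2}}}{\frac{289}{3}} = \sqrt{-146 + 90 + 2 \cdot 8100} \cdot \frac{3}{289} = \sqrt{-146 + 90 + 16200} \cdot \frac{3}{289} = \sqrt{16144} \cdot \frac{3}{289} = 4 \sqrt{1009} \cdot \frac{3}{289} = \frac{12 \sqrt{1009}}{289}$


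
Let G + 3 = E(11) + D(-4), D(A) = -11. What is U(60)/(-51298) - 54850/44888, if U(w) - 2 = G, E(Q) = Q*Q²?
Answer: -718225643/575666156 ≈ -1.2476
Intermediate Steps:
E(Q) = Q³
G = 1317 (G = -3 + (11³ - 11) = -3 + (1331 - 11) = -3 + 1320 = 1317)
U(w) = 1319 (U(w) = 2 + 1317 = 1319)
U(60)/(-51298) - 54850/44888 = 1319/(-51298) - 54850/44888 = 1319*(-1/51298) - 54850*1/44888 = -1319/51298 - 27425/22444 = -718225643/575666156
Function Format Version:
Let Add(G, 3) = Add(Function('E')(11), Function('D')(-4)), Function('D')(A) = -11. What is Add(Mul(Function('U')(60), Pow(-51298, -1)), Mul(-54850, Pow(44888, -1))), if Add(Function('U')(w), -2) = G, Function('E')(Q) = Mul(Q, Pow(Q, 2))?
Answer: Rational(-718225643, 575666156) ≈ -1.2476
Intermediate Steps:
Function('E')(Q) = Pow(Q, 3)
G = 1317 (G = Add(-3, Add(Pow(11, 3), -11)) = Add(-3, Add(1331, -11)) = Add(-3, 1320) = 1317)
Function('U')(w) = 1319 (Function('U')(w) = Add(2, 1317) = 1319)
Add(Mul(Function('U')(60), Pow(-51298, -1)), Mul(-54850, Pow(44888, -1))) = Add(Mul(1319, Pow(-51298, -1)), Mul(-54850, Pow(44888, -1))) = Add(Mul(1319, Rational(-1, 51298)), Mul(-54850, Rational(1, 44888))) = Add(Rational(-1319, 51298), Rational(-27425, 22444)) = Rational(-718225643, 575666156)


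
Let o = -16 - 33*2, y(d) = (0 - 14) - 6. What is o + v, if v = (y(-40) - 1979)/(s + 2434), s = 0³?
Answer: -201587/2434 ≈ -82.821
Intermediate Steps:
s = 0
y(d) = -20 (y(d) = -14 - 6 = -20)
o = -82 (o = -16 - 66 = -82)
v = -1999/2434 (v = (-20 - 1979)/(0 + 2434) = -1999/2434 ≈ -0.82128)
o + v = -82 - 1999/2434 = -201587/2434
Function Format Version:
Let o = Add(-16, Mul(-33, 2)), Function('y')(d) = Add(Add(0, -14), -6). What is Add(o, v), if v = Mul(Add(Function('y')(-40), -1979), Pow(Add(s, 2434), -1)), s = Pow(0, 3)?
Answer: Rational(-201587, 2434) ≈ -82.821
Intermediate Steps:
s = 0
Function('y')(d) = -20 (Function('y')(d) = Add(-14, -6) = -20)
o = -82 (o = Add(-16, -66) = -82)
v = Rational(-1999, 2434) (v = Mul(Add(-20, -1979), Pow(Add(0, 2434), -1)) = Mul(-1999, Pow(2434, -1)) = Mul(-1999, Rational(1, 2434)) = Rational(-1999, 2434) ≈ -0.82128)
Add(o, v) = Add(-82, Rational(-1999, 2434)) = Rational(-201587, 2434)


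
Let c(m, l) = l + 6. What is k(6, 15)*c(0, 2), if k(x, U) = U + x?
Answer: 168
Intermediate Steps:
c(m, l) = 6 + l
k(6, 15)*c(0, 2) = (15 + 6)*(6 + 2) = 21*8 = 168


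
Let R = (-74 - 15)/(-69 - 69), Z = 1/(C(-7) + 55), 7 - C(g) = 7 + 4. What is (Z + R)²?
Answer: 2430481/5503716 ≈ 0.44161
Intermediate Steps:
C(g) = -4 (C(g) = 7 - (7 + 4) = 7 - 1*11 = 7 - 11 = -4)
Z = 1/51 (Z = 1/(-4 + 55) = 1/51 ≈ 0.019608)
R = 89/138 (R = -89/(-138) = -89*(-1/138) = 89/138 ≈ 0.64493)
(Z + R)² = (1/51 + 89/138)² = (1559/2346)² = 2430481/5503716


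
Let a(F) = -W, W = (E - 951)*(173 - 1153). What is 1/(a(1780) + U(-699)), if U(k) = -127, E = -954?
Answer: -1/1867027 ≈ -5.3561e-7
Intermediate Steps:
W = 1866900 (W = (-954 - 951)*(173 - 1153) = -1905*(-980) = 1866900)
a(F) = -1866900 (a(F) = -1*1866900 = -1866900)
1/(a(1780) + U(-699)) = 1/(-1866900 - 127) = 1/(-1867027) = -1/1867027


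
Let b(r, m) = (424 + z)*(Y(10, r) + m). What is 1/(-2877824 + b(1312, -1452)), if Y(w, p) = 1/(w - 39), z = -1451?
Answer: -29/40210953 ≈ -7.2120e-7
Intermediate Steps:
Y(w, p) = 1/(-39 + w)
b(r, m) = 1027/29 - 1027*m (b(r, m) = (424 - 1451)*(1/(-39 + 10) + m) = -1027*(1/(-29) + m) = -1027*(-1/29 + m) = 1027/29 - 1027*m)
1/(-2877824 + b(1312, -1452)) = 1/(-2877824 + (1027/29 - 1027*(-1452))) = 1/(-2877824 + (1027/29 + 1491204)) = 1/(-2877824 + 43245943/29) = 1/(-40210953/29) = -29/40210953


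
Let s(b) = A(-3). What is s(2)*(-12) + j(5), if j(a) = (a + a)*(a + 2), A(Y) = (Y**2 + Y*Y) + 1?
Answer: -158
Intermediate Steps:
A(Y) = 1 + 2*Y**2 (A(Y) = (Y**2 + Y**2) + 1 = 2*Y**2 + 1 = 1 + 2*Y**2)
s(b) = 19 (s(b) = 1 + 2*(-3)**2 = 1 + 2*9 = 1 + 18 = 19)
j(a) = 2*a*(2 + a) (j(a) = (2*a)*(2 + a) = 2*a*(2 + a))
s(2)*(-12) + j(5) = 19*(-12) + 2*5*(2 + 5) = -228 + 2*5*7 = -228 + 70 = -158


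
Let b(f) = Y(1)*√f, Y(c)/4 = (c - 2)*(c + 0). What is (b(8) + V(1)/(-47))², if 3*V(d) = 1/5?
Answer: 63619201/497025 + 16*√2/705 ≈ 128.03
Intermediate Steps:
Y(c) = 4*c*(-2 + c) (Y(c) = 4*((c - 2)*(c + 0)) = 4*((-2 + c)*c) = 4*(c*(-2 + c)) = 4*c*(-2 + c))
V(d) = 1/15 (V(d) = (⅓)/5 = (⅓)*(⅕) = 1/15)
b(f) = -4*√f (b(f) = (4*1*(-2 + 1))*√f = (4*1*(-1))*√f = -4*√f)
(b(8) + V(1)/(-47))² = (-8*√2 + (1/15)/(-47))² = (-8*√2 + (1/15)*(-1/47))² = (-8*√2 - 1/705)² = (-1/705 - 8*√2)²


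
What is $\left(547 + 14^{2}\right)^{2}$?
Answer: $552049$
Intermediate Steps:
$\left(547 + 14^{2}\right)^{2} = \left(547 + 196\right)^{2} = 743^{2} = 552049$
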